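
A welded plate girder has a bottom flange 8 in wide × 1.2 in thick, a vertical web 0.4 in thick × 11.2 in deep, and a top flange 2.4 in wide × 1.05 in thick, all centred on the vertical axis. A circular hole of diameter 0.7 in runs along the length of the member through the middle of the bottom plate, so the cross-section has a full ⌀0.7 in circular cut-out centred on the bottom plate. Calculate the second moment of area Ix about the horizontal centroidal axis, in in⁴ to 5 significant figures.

Treat the section as a set of non-overlapping primitives; coordinates are from the bounding-box lower-left.
Bottom plate: 8 × 1.2, A = 9.6 in², y = 0.6 in, Ī = 1.152 in⁴.
Web plate: 0.4 × 11.2, A = 4.48 in², y = 6.8 in, Ī = 46.83093 in⁴.
Top plate: 2.4 × 1.05, A = 2.52 in², y = 12.925 in, Ī = 0.231525 in⁴.
Hole (subtracted): ⌀0.7, A = 0.3848451 in², y = 0.6 in, Ī = 0.01178588 in⁴.
Centroid: ȳ = ΣA·y / ΣA = 4.228396 in.
Transfer each piece to the horizontal centroidal axis using Ī + A·d² with d = y − 4.228396:
  bottom plate: d = -3.628396 in → contributes +127.5385 in⁴
  web plate: d = 2.571604 in → contributes +76.45784 in⁴
  top plate: d = 8.696604 in → contributes +190.8215 in⁴
  hole: d = -3.628396 in → contributes −5.07837 in⁴
Total I = 389.7394 in⁴.

Ix ≈ 389.74 in⁴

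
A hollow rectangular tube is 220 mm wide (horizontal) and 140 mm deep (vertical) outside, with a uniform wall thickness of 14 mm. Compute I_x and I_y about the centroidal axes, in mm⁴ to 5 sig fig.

Break the section into simple shapes (no overlaps), measuring from the bottom-left corner of the bounding box.
Outer rectangle: 220 × 140, A = 30 800 mm², y = 70 mm, Ī = 50 306 667 mm⁴.
Inner void (subtracted): 192 × 112, A = 21 504 mm², y = 70 mm, Ī = 22 478 848 mm⁴.
By symmetry the centroid is at mid-height, ȳ = 70 mm.
All pieces are centred on the centroidal x-axis, so I = ΣĪ (holes subtracted) = 27 827 819 mm⁴.
Repeating about the centroidal y-axis gives I_y = 58 166 379 mm⁴.

I_x ≈ 2.7828 × 10⁷ mm⁴, I_y ≈ 5.8166 × 10⁷ mm⁴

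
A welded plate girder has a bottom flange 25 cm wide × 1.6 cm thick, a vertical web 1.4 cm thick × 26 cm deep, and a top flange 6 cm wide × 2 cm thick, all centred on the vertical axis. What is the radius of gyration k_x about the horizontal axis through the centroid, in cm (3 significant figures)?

k_x ≈ 10.8 cm

Decompose the section into non-overlapping parts with the origin at the bottom-left of its bounding rectangle.
Bottom plate: 25 × 1.6, A = 40 cm², y = 0.8 cm, Ī = 8.5333 cm⁴.
Web plate: 1.4 × 26, A = 36.4 cm², y = 14.6 cm, Ī = 2050.5 cm⁴.
Top plate: 6 × 2, A = 12 cm², y = 28.6 cm, Ī = 4 cm⁴.
Centroid: ȳ = ΣA·y / ΣA = 10.256 cm.
Transfer each piece to the horizontal axis through the centroid using Ī + A·d² with d = y − 10.256:
  bottom plate: d = -9.4561 cm → contributes +3585.3 cm⁴
  web plate: d = 4.3439 cm → contributes +2737.4 cm⁴
  top plate: d = 18.344 cm → contributes +4 042 cm⁴
Total I = 10 365 cm⁴.
Radius of gyration: k = √(I/A) = √(10 365 / 88.4) = 10.828 cm.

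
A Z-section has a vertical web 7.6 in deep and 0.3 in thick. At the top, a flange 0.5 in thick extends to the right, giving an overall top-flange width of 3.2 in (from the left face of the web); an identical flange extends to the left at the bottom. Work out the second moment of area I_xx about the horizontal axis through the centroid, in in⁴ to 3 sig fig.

Decompose the section into non-overlapping parts with the origin at the bottom-left of its bounding rectangle.
Web: 0.3 × 7.6, A = 2.28 in², y = 3.8 in, Ī = 10.974 in⁴.
Top flange (beyond web): 2.9 × 0.5, A = 1.45 in², y = 7.35 in, Ī = 0.030208 in⁴.
Bottom flange (beyond web): 2.9 × 0.5, A = 1.45 in², y = 0.25 in, Ī = 0.030208 in⁴.
Centroid: ȳ = ΣA·y / ΣA = 3.8 in.
Transfer each piece to the horizontal axis through the centroid using Ī + A·d² with d = y − 3.8:
  web: d = 0 in → contributes +10.974 in⁴
  top flange (beyond web): d = 3.55 in → contributes +18.304 in⁴
  bottom flange (beyond web): d = -3.55 in → contributes +18.304 in⁴
Total I = 47.582 in⁴.

I_xx ≈ 47.6 in⁴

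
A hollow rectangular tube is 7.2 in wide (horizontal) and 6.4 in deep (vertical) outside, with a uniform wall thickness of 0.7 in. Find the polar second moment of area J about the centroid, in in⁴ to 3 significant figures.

Break the section into simple shapes (no overlaps), measuring from the bottom-left corner of the bounding box.
Outer rectangle: 7.2 × 6.4, A = 46.08 in², y = 3.2 in, Ī = 157.29 in⁴.
Inner void (subtracted): 5.8 × 5, A = 29 in², y = 3.2 in, Ī = 60.417 in⁴.
By symmetry the centroid is at mid-height, ȳ = 3.2 in.
All pieces are centred on the centroidal x-axis, so I = ΣĪ (holes subtracted) = 96.87 in⁴.
Repeating about the centroidal y-axis gives I_y = 117.77 in⁴.
Polar second moment: J = I_x + I_y = 214.64 in⁴.

J ≈ 215 in⁴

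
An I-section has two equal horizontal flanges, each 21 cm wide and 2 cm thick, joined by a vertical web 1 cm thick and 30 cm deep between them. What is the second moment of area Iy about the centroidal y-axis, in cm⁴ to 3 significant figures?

Iy ≈ 3090 cm⁴

Decompose the section into non-overlapping parts with the origin at the bottom-left of its bounding rectangle.
Bottom flange: 21 × 2, A = 42 cm², x = 10.5 cm, Ī = 1543.5 cm⁴.
Web: 1 × 30, A = 30 cm², x = 10.5 cm, Ī = 2.5 cm⁴.
Top flange: 21 × 2, A = 42 cm², x = 10.5 cm, Ī = 1543.5 cm⁴.
By symmetry the centroid is at mid-width, x̄ = 10.5 cm.
All pieces are centred on the centroidal y-axis, so I = ΣĪ = 3089.5 cm⁴.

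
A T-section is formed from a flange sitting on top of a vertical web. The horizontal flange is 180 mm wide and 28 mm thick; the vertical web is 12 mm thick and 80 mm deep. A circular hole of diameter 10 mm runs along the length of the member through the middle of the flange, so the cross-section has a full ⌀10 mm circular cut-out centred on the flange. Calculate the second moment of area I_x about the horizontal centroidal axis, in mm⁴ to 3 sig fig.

I_x ≈ 3.19 × 10⁶ mm⁴

Break the section into simple shapes (no overlaps), measuring from the bottom-left corner of the bounding box.
Flange: 180 × 28, A = 5 040 mm², y = 94 mm, Ī = 329 280 mm⁴.
Web: 12 × 80, A = 960 mm², y = 40 mm, Ī = 512 000 mm⁴.
Hole (subtracted): ⌀10, A = 78.54 mm², y = 94 mm, Ī = 490.87 mm⁴.
Centroid: ȳ = ΣA·y / ΣA = 85.245 mm.
Transfer each piece to the horizontal centroidal axis using Ī + A·d² with d = y − 85.245:
  flange: d = 8.7546 mm → contributes +715 561 mm⁴
  web: d = -45.245 mm → contributes +2 477 261 mm⁴
  hole: d = 8.7546 mm → contributes −6510.4 mm⁴
Total I = 3 186 311 mm⁴.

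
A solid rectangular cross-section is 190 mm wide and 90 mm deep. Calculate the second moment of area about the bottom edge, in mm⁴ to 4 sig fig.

I_base ≈ 4.617 × 10⁷ mm⁴

The section: 190 × 90, A = 17 100 mm², y = 45 mm, Ī = 11 542 500 mm⁴.
Transfer it to the base of the section using Ī + A·d² with d = y − 0:
  the section: d = 45 mm → contributes +46 170 000 mm⁴
Total I = 46 170 000 mm⁴.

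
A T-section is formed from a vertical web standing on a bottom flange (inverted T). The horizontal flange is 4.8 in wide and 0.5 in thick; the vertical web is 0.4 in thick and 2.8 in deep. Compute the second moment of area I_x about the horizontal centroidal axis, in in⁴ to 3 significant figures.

I_x ≈ 2.86 in⁴

Break the section into simple shapes (no overlaps), measuring from the bottom-left corner of the bounding box.
Flange: 4.8 × 0.5, A = 2.4 in², y = 0.25 in, Ī = 0.05 in⁴.
Web: 0.4 × 2.8, A = 1.12 in², y = 1.9 in, Ī = 0.73173 in⁴.
Centroid: ȳ = ΣA·y / ΣA = 0.775 in.
Transfer each piece to the horizontal centroidal axis using Ī + A·d² with d = y − 0.775:
  flange: d = -0.525 in → contributes +0.7115 in⁴
  web: d = 1.125 in → contributes +2.1492 in⁴
Total I = 2.8607 in⁴.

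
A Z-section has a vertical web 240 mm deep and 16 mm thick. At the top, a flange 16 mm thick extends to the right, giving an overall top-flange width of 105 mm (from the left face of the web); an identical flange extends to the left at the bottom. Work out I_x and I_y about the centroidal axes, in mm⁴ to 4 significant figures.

Split into non-overlapping primitives; take the origin at the lower-left of the bounding box.
Web: 16 × 240, A = 3 840 mm², y = 120 mm, Ī = 18 432 000 mm⁴.
Top flange (beyond web): 89 × 16, A = 1 424 mm², y = 232 mm, Ī = 30378.7 mm⁴.
Bottom flange (beyond web): 89 × 16, A = 1 424 mm², y = 8 mm, Ī = 30378.7 mm⁴.
Centroid: ȳ = ΣA·y / ΣA = 120 mm.
Transfer each piece to the centroidal x-axis using Ī + A·d² with d = y − 120:
  web: d = 0 mm → contributes +18 432 000 mm⁴
  top flange (beyond web): d = 112 mm → contributes +17 893 035 mm⁴
  bottom flange (beyond web): d = -112 mm → contributes +17 893 035 mm⁴
Total I = 54 218 069 mm⁴.
For the y-axis: x̄ = 97 mm.
Repeating about the centroidal y-axis gives I_y = 9 811 637 mm⁴.

I_x ≈ 5.422 × 10⁷ mm⁴, I_y ≈ 9.812 × 10⁶ mm⁴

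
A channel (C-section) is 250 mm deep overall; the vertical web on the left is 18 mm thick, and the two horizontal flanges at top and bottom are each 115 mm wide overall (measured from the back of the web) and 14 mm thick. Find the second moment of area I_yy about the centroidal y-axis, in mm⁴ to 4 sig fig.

Treat the section as a set of non-overlapping primitives; coordinates are from the bounding-box lower-left.
Web: 18 × 250, A = 4 500 mm², x = 9 mm, Ī = 121 500 mm⁴.
Top flange (beyond web): 97 × 14, A = 1 358 mm², x = 66.5 mm, Ī = 1 064 785 mm⁴.
Bottom flange (beyond web): 97 × 14, A = 1 358 mm², x = 66.5 mm, Ī = 1 064 785 mm⁴.
Centroid: x̄ = ΣA·x / ΣA = 30.6422 mm.
Transfer each piece to the centroidal y-axis using Ī + A·d² with d = x − 30.6422:
  web: d = -21.6422 mm → contributes +2 229 229 mm⁴
  top flange (beyond web): d = 35.8578 mm → contributes +2 810 878 mm⁴
  bottom flange (beyond web): d = 35.8578 mm → contributes +2 810 878 mm⁴
Total I = 7 850 985 mm⁴.

I_yy ≈ 7.851 × 10⁶ mm⁴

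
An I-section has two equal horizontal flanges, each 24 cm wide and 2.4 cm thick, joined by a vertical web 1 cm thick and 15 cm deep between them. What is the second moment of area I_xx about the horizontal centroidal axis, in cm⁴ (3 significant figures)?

Treat the section as a set of non-overlapping primitives; coordinates are from the bounding-box lower-left.
Bottom flange: 24 × 2.4, A = 57.6 cm², y = 1.2 cm, Ī = 27.648 cm⁴.
Web: 1 × 15, A = 15 cm², y = 9.9 cm, Ī = 281.25 cm⁴.
Top flange: 24 × 2.4, A = 57.6 cm², y = 18.6 cm, Ī = 27.648 cm⁴.
By symmetry the centroid is at mid-height, ȳ = 9.9 cm.
Transfer each piece to the horizontal centroidal axis using Ī + A·d² with d = y − 9.9:
  bottom flange: d = -8.7 cm → contributes +4387.4 cm⁴
  web: d = 0 cm → contributes +281.25 cm⁴
  top flange: d = 8.7 cm → contributes +4387.4 cm⁴
Total I = 9 056 cm⁴.

I_xx ≈ 9060 cm⁴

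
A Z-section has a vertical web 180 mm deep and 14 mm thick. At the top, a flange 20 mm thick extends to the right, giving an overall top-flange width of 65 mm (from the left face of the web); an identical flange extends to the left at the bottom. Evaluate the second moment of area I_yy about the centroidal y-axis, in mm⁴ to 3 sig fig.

I_yy ≈ 2.64 × 10⁶ mm⁴

Treat the section as a set of non-overlapping primitives; coordinates are from the bounding-box lower-left.
Web: 14 × 180, A = 2 520 mm², x = 58 mm, Ī = 41 160 mm⁴.
Top flange (beyond web): 51 × 20, A = 1 020 mm², x = 90.5 mm, Ī = 221 085 mm⁴.
Bottom flange (beyond web): 51 × 20, A = 1 020 mm², x = 25.5 mm, Ī = 221 085 mm⁴.
Centroid: x̄ = ΣA·x / ΣA = 58 mm.
Transfer each piece to the centroidal y-axis using Ī + A·d² with d = x − 58:
  web: d = 0 mm → contributes +41 160 mm⁴
  top flange (beyond web): d = 32.5 mm → contributes +1 298 460 mm⁴
  bottom flange (beyond web): d = -32.5 mm → contributes +1 298 460 mm⁴
Total I = 2 638 080 mm⁴.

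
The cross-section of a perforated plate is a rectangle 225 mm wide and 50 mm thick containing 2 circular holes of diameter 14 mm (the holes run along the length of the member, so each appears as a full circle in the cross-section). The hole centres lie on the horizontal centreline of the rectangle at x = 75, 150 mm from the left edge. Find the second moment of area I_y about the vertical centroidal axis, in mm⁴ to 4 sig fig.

I_y ≈ 4.702 × 10⁷ mm⁴

Decompose the section into non-overlapping parts with the origin at the bottom-left of its bounding rectangle.
Plate: 225 × 50, A = 11 250 mm², x = 112.5 mm, Ī = 47 460 938 mm⁴.
Hole 1 (subtracted): ⌀14, A = 153.938 mm², x = 75 mm, Ī = 1885.74 mm⁴.
Hole 2 (subtracted): ⌀14, A = 153.938 mm², x = 150 mm, Ī = 1885.74 mm⁴.
By symmetry the centroid is at mid-width, x̄ = 112.5 mm.
Transfer each piece to the vertical centroidal axis using Ī + A·d² with d = x − 112.5:
  plate: d = 0 mm → contributes +47 460 938 mm⁴
  hole 1: d = -37.5 mm → contributes −218 361 mm⁴
  hole 2: d = 37.5 mm → contributes −218 361 mm⁴
Total I = 47 024 215 mm⁴.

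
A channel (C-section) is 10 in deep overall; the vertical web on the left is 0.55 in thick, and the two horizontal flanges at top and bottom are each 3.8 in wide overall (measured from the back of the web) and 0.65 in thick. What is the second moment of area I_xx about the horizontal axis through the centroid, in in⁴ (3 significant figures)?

I_xx ≈ 138 in⁴

Break the section into simple shapes (no overlaps), measuring from the bottom-left corner of the bounding box.
Web: 0.55 × 10, A = 5.5 in², y = 5 in, Ī = 45.833 in⁴.
Top flange (beyond web): 3.25 × 0.65, A = 2.1125 in², y = 9.675 in, Ī = 0.074378 in⁴.
Bottom flange (beyond web): 3.25 × 0.65, A = 2.1125 in², y = 0.325 in, Ī = 0.074378 in⁴.
By symmetry the centroid is at mid-height, ȳ = 5 in.
Transfer each piece to the horizontal axis through the centroid using Ī + A·d² with d = y − 5:
  web: d = 0 in → contributes +45.833 in⁴
  top flange (beyond web): d = 4.675 in → contributes +46.244 in⁴
  bottom flange (beyond web): d = -4.675 in → contributes +46.244 in⁴
Total I = 138.32 in⁴.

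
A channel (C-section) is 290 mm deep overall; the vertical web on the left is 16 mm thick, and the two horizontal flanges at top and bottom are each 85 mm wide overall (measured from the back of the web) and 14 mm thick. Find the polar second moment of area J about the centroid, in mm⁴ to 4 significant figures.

Break the section into simple shapes (no overlaps), measuring from the bottom-left corner of the bounding box.
Web: 16 × 290, A = 4 640 mm², y = 145 mm, Ī = 32 518 667 mm⁴.
Top flange (beyond web): 69 × 14, A = 966 mm², y = 283 mm, Ī = 15 778 mm⁴.
Bottom flange (beyond web): 69 × 14, A = 966 mm², y = 7 mm, Ī = 15 778 mm⁴.
By symmetry the centroid is at mid-height, ȳ = 145 mm.
Transfer each piece to the centroidal x-axis using Ī + A·d² with d = y − 145:
  web: d = 0 mm → contributes +32 518 667 mm⁴
  top flange (beyond web): d = 138 mm → contributes +18 412 282 mm⁴
  bottom flange (beyond web): d = -138 mm → contributes +18 412 282 mm⁴
Total I = 69 343 231 mm⁴.
For the y-axis: x̄ = 20.4939 mm.
Repeating about the centroidal y-axis gives I_y = 3 329 307 mm⁴.
Polar second moment: J = I_x + I_y = 72 672 538 mm⁴.

J ≈ 7.267 × 10⁷ mm⁴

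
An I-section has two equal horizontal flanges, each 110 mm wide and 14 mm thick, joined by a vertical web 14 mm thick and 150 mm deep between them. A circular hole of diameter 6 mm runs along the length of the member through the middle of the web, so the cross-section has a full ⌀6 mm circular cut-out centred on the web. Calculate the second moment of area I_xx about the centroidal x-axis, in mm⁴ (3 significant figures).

I_xx ≈ 2.47 × 10⁷ mm⁴

Break the section into simple shapes (no overlaps), measuring from the bottom-left corner of the bounding box.
Bottom flange: 110 × 14, A = 1 540 mm², y = 7 mm, Ī = 25 153 mm⁴.
Web: 14 × 150, A = 2 100 mm², y = 89 mm, Ī = 3 937 500 mm⁴.
Top flange: 110 × 14, A = 1 540 mm², y = 171 mm, Ī = 25 153 mm⁴.
Hole (subtracted): ⌀6, A = 28.274 mm², y = 89 mm, Ī = 63.617 mm⁴.
By symmetry the centroid is at mid-height, ȳ = 89 mm.
Transfer each piece to the centroidal x-axis using Ī + A·d² with d = y − 89:
  bottom flange: d = -82 mm → contributes +10 380 113 mm⁴
  web: d = 0 mm → contributes +3 937 500 mm⁴
  top flange: d = 82 mm → contributes +10 380 113 mm⁴
  hole: d = 0 mm → contributes −63.617 mm⁴
Total I = 24 697 663 mm⁴.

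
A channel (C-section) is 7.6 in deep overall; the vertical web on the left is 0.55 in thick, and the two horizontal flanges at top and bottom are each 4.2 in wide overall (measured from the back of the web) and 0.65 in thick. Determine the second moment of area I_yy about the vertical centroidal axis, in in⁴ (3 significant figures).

I_yy ≈ 15.2 in⁴

Decompose the section into non-overlapping parts with the origin at the bottom-left of its bounding rectangle.
Web: 0.55 × 7.6, A = 4.18 in², x = 0.275 in, Ī = 0.10537 in⁴.
Top flange (beyond web): 3.65 × 0.65, A = 2.3725 in², x = 2.375 in, Ī = 2.634 in⁴.
Bottom flange (beyond web): 3.65 × 0.65, A = 2.3725 in², x = 2.375 in, Ī = 2.634 in⁴.
Centroid: x̄ = ΣA·x / ΣA = 1.3915 in.
Transfer each piece to the vertical centroidal axis using Ī + A·d² with d = x − 1.3915:
  web: d = -1.1165 in → contributes +5.3158 in⁴
  top flange (beyond web): d = 0.98353 in → contributes +4.929 in⁴
  bottom flange (beyond web): d = 0.98353 in → contributes +4.929 in⁴
Total I = 15.174 in⁴.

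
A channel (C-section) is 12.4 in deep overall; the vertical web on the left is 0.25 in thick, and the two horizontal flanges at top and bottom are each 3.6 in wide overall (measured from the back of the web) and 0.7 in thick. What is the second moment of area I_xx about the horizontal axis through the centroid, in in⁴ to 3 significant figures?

I_xx ≈ 200 in⁴

Break the section into simple shapes (no overlaps), measuring from the bottom-left corner of the bounding box.
Web: 0.25 × 12.4, A = 3.1 in², y = 6.2 in, Ī = 39.721 in⁴.
Top flange (beyond web): 3.35 × 0.7, A = 2.345 in², y = 12.05 in, Ī = 0.095754 in⁴.
Bottom flange (beyond web): 3.35 × 0.7, A = 2.345 in², y = 0.35 in, Ī = 0.095754 in⁴.
By symmetry the centroid is at mid-height, ȳ = 6.2 in.
Transfer each piece to the horizontal axis through the centroid using Ī + A·d² with d = y − 6.2:
  web: d = 0 in → contributes +39.721 in⁴
  top flange (beyond web): d = 5.85 in → contributes +80.348 in⁴
  bottom flange (beyond web): d = -5.85 in → contributes +80.348 in⁴
Total I = 200.42 in⁴.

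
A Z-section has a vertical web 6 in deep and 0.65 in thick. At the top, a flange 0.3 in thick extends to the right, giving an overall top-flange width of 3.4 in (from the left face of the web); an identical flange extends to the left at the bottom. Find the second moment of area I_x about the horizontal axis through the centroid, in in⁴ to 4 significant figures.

Split into non-overlapping primitives; take the origin at the lower-left of the bounding box.
Web: 0.65 × 6, A = 3.9 in², y = 3 in, Ī = 11.7 in⁴.
Top flange (beyond web): 2.75 × 0.3, A = 0.825 in², y = 5.85 in, Ī = 0.0061875 in⁴.
Bottom flange (beyond web): 2.75 × 0.3, A = 0.825 in², y = 0.15 in, Ī = 0.0061875 in⁴.
Centroid: ȳ = ΣA·y / ΣA = 3 in.
Transfer each piece to the horizontal axis through the centroid using Ī + A·d² with d = y − 3:
  web: d = 0 in → contributes +11.7 in⁴
  top flange (beyond web): d = 2.85 in → contributes +6.70725 in⁴
  bottom flange (beyond web): d = -2.85 in → contributes +6.70725 in⁴
Total I = 25.1145 in⁴.

I_x ≈ 25.11 in⁴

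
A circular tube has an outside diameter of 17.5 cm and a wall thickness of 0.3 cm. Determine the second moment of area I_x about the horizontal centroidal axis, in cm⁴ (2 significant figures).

Decompose the section into non-overlapping parts with the origin at the bottom-left of its bounding rectangle.
Outer circle: ⌀17.5, A = 240.5 cm², y = 8.75 cm, Ī = 4 604 cm⁴.
Bore (subtracted): ⌀16.9, A = 224.3 cm², y = 8.75 cm, Ī = 4 004 cm⁴.
By symmetry the centroid is at mid-height, ȳ = 8.75 cm.
All pieces are centred on the horizontal centroidal axis, so I = ΣĪ (holes subtracted) = 599.7 cm⁴.

I_x ≈ 600 cm⁴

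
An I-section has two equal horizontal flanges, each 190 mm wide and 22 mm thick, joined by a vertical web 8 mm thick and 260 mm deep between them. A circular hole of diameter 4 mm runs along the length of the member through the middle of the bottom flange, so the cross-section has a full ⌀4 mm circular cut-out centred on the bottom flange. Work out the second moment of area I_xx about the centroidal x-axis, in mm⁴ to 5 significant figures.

Split into non-overlapping primitives; take the origin at the lower-left of the bounding box.
Bottom flange: 190 × 22, A = 4 180 mm², y = 11 mm, Ī = 168593.3 mm⁴.
Web: 8 × 260, A = 2 080 mm², y = 152 mm, Ī = 11 717 333 mm⁴.
Top flange: 190 × 22, A = 4 180 mm², y = 293 mm, Ī = 168593.3 mm⁴.
Hole (subtracted): ⌀4, A = 12.56637 mm², y = 11 mm, Ī = 12.56637 mm⁴.
Centroid: ȳ = ΣA·y / ΣA = 152.1699 mm.
Transfer each piece to the centroidal x-axis using Ī + A·d² with d = y − 152.1699:
  bottom flange: d = -141.1699 mm → contributes +83 471 592 mm⁴
  web: d = -0.1699228 mm → contributes +11 717 393 mm⁴
  top flange: d = 140.8301 mm → contributes +83 070 996 mm⁴
  hole: d = -141.1699 mm → contributes −250447.1 mm⁴
Total I = 178 009 534 mm⁴.

I_xx ≈ 1.7801 × 10⁸ mm⁴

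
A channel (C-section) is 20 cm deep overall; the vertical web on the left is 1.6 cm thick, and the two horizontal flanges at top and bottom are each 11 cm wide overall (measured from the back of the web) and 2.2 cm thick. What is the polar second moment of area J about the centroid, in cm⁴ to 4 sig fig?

Split into non-overlapping primitives; take the origin at the lower-left of the bounding box.
Web: 1.6 × 20, A = 32 cm², y = 10 cm, Ī = 1066.67 cm⁴.
Top flange (beyond web): 9.4 × 2.2, A = 20.68 cm², y = 18.9 cm, Ī = 8.34093 cm⁴.
Bottom flange (beyond web): 9.4 × 2.2, A = 20.68 cm², y = 1.1 cm, Ī = 8.34093 cm⁴.
By symmetry the centroid is at mid-height, ȳ = 10 cm.
Transfer each piece to the centroidal x-axis using Ī + A·d² with d = y − 10:
  web: d = 0 cm → contributes +1066.67 cm⁴
  top flange (beyond web): d = 8.9 cm → contributes +1646.4 cm⁴
  bottom flange (beyond web): d = -8.9 cm → contributes +1646.4 cm⁴
Total I = 4359.47 cm⁴.
For the y-axis: x̄ = 3.90087 cm.
Repeating about the centroidal y-axis gives I_y = 857.128 cm⁴.
Polar second moment: J = I_x + I_y = 5216.6 cm⁴.

J ≈ 5217 cm⁴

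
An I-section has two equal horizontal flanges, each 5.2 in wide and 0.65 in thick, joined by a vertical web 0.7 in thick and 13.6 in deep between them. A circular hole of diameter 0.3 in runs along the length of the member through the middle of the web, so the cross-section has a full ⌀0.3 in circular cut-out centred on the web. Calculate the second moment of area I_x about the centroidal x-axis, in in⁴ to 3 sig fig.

I_x ≈ 490 in⁴

Decompose the section into non-overlapping parts with the origin at the bottom-left of its bounding rectangle.
Bottom flange: 5.2 × 0.65, A = 3.38 in², y = 0.325 in, Ī = 0.119 in⁴.
Web: 0.7 × 13.6, A = 9.52 in², y = 7.45 in, Ī = 146.73 in⁴.
Top flange: 5.2 × 0.65, A = 3.38 in², y = 14.575 in, Ī = 0.119 in⁴.
Hole (subtracted): ⌀0.3, A = 0.070686 in², y = 7.45 in, Ī = 0.00039761 in⁴.
By symmetry the centroid is at mid-height, ȳ = 7.45 in.
Transfer each piece to the centroidal x-axis using Ī + A·d² with d = y − 7.45:
  bottom flange: d = -7.125 in → contributes +171.71 in⁴
  web: d = 0 in → contributes +146.73 in⁴
  top flange: d = 7.125 in → contributes +171.71 in⁴
  hole: d = 0 in → contributes −0.00039761 in⁴
Total I = 490.15 in⁴.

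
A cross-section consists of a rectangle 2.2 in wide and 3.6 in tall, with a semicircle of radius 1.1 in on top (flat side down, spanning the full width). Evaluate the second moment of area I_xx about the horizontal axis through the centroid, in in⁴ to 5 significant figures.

Break the section into simple shapes (no overlaps), measuring from the bottom-left corner of the bounding box.
Rectangular body: 2.2 × 3.6, A = 7.92 in², y = 1.8 in, Ī = 8.5536 in⁴.
Semicircular cap: semicircle r = 1.1, A = 1.900664 in², y = 4.066854 in, Ī = 0.1606952 in⁴.
Centroid: ȳ = ΣA·y / ΣA = 2.238721 in.
Transfer each piece to the horizontal axis through the centroid using Ī + A·d² with d = y − 2.238721:
  rectangular body: d = -0.4387206 in → contributes +10.07801 in⁴
  semicircular cap: d = 1.828134 in → contributes +6.512852 in⁴
Total I = 16.59086 in⁴.

I_xx ≈ 16.591 in⁴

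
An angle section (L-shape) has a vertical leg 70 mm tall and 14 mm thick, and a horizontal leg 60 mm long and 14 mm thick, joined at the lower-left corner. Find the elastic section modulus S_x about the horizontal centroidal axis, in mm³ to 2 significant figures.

Break the section into simple shapes (no overlaps), measuring from the bottom-left corner of the bounding box.
Vertical leg: 14 × 70, A = 980 mm², y = 35 mm, Ī = 400 167 mm⁴.
Horizontal leg (remainder): 46 × 14, A = 644 mm², y = 7 mm, Ī = 10 519 mm⁴.
Centroid: ȳ = ΣA·y / ΣA = 23.9 mm.
Transfer each piece to the horizontal centroidal axis using Ī + A·d² with d = y − 23.9:
  vertical leg: d = 11.1 mm → contributes +520 987 mm⁴
  horizontal leg (remainder): d = -16.9 mm → contributes +194 376 mm⁴
Total I = 715 364 mm⁴.
Extreme fibre distance c = 46.1 mm; S = I/c = 15 516 mm³.

S_x ≈ 1.6 × 10⁴ mm³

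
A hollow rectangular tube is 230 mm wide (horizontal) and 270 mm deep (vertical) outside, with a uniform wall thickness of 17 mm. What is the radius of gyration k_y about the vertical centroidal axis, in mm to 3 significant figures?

Decompose the section into non-overlapping parts with the origin at the bottom-left of its bounding rectangle.
Outer rectangle: 230 × 270, A = 62 100 mm², x = 115 mm, Ī = 273 757 500 mm⁴.
Inner void (subtracted): 196 × 236, A = 46 256 mm², x = 115 mm, Ī = 148 080 875 mm⁴.
By symmetry the centroid is at mid-width, x̄ = 115 mm.
All pieces are centred on the vertical centroidal axis, so I = ΣĪ (holes subtracted) = 125 676 625 mm⁴.
Radius of gyration: k = √(I/A) = √(125 676 625 / 15 844) = 89.062 mm.

k_y ≈ 89.1 mm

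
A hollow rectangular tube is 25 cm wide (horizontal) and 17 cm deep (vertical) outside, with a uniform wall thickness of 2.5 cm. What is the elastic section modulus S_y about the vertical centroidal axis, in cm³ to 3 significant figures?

Split into non-overlapping primitives; take the origin at the lower-left of the bounding box.
Outer rectangle: 25 × 17, A = 425 cm², x = 12.5 cm, Ī = 22 135 cm⁴.
Inner void (subtracted): 20 × 12, A = 240 cm², x = 12.5 cm, Ī = 8 000 cm⁴.
By symmetry the centroid is at mid-width, x̄ = 12.5 cm.
All pieces are centred on the vertical centroidal axis, so I = ΣĪ (holes subtracted) = 14 135 cm⁴.
Extreme fibre distance c = 12.5 cm; S = I/c = 1130.8 cm³.

S_y ≈ 1130 cm³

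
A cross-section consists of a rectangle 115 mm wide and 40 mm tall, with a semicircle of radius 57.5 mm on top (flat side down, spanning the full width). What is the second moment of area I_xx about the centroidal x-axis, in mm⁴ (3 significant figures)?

Treat the section as a set of non-overlapping primitives; coordinates are from the bounding-box lower-left.
Rectangular body: 115 × 40, A = 4 600 mm², y = 20 mm, Ī = 613 333 mm⁴.
Semicircular cap: semicircle r = 57.5, A = 5193.4 mm², y = 64.404 mm, Ī = 1 199 785 mm⁴.
Centroid: ȳ = ΣA·y / ΣA = 43.547 mm.
Transfer each piece to the centroidal x-axis using Ī + A·d² with d = y − 43.547:
  rectangular body: d = -23.547 mm → contributes +3 163 904 mm⁴
  semicircular cap: d = 20.857 mm → contributes +3 458 907 mm⁴
Total I = 6 622 811 mm⁴.

I_xx ≈ 6.62 × 10⁶ mm⁴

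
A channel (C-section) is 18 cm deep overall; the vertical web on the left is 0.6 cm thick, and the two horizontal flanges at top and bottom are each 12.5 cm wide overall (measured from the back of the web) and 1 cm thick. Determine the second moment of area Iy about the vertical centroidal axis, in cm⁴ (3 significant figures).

Break the section into simple shapes (no overlaps), measuring from the bottom-left corner of the bounding box.
Web: 0.6 × 18, A = 10.8 cm², x = 0.3 cm, Ī = 0.324 cm⁴.
Top flange (beyond web): 11.9 × 1, A = 11.9 cm², x = 6.55 cm, Ī = 140.43 cm⁴.
Bottom flange (beyond web): 11.9 × 1, A = 11.9 cm², x = 6.55 cm, Ī = 140.43 cm⁴.
Centroid: x̄ = ΣA·x / ΣA = 4.5991 cm.
Transfer each piece to the vertical centroidal axis using Ī + A·d² with d = x − 4.5991:
  web: d = -4.2991 cm → contributes +199.94 cm⁴
  top flange (beyond web): d = 1.9509 cm → contributes +185.72 cm⁴
  bottom flange (beyond web): d = 1.9509 cm → contributes +185.72 cm⁴
Total I = 571.38 cm⁴.

Iy ≈ 571 cm⁴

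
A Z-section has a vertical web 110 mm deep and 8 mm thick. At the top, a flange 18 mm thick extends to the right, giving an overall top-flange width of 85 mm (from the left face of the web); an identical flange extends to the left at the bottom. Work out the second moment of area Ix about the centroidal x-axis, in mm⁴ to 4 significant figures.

Treat the section as a set of non-overlapping primitives; coordinates are from the bounding-box lower-left.
Web: 8 × 110, A = 880 mm², y = 55 mm, Ī = 887 333 mm⁴.
Top flange (beyond web): 77 × 18, A = 1 386 mm², y = 101 mm, Ī = 37 422 mm⁴.
Bottom flange (beyond web): 77 × 18, A = 1 386 mm², y = 9 mm, Ī = 37 422 mm⁴.
Centroid: ȳ = ΣA·y / ΣA = 55 mm.
Transfer each piece to the centroidal x-axis using Ī + A·d² with d = y − 55:
  web: d = 0 mm → contributes +887 333 mm⁴
  top flange (beyond web): d = 46 mm → contributes +2 970 198 mm⁴
  bottom flange (beyond web): d = -46 mm → contributes +2 970 198 mm⁴
Total I = 6 827 729 mm⁴.

Ix ≈ 6.828 × 10⁶ mm⁴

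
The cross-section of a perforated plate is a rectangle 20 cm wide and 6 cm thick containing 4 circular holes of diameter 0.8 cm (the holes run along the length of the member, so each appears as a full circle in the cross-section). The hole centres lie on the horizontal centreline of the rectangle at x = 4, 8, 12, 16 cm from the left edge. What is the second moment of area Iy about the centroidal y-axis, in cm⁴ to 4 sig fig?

Iy ≈ 3960 cm⁴

Split into non-overlapping primitives; take the origin at the lower-left of the bounding box.
Plate: 20 × 6, A = 120 cm², x = 10 cm, Ī = 4 000 cm⁴.
Hole 1 (subtracted): ⌀0.8, A = 0.502655 cm², x = 4 cm, Ī = 0.0201062 cm⁴.
Hole 2 (subtracted): ⌀0.8, A = 0.502655 cm², x = 8 cm, Ī = 0.0201062 cm⁴.
Hole 3 (subtracted): ⌀0.8, A = 0.502655 cm², x = 12 cm, Ī = 0.0201062 cm⁴.
Hole 4 (subtracted): ⌀0.8, A = 0.502655 cm², x = 16 cm, Ī = 0.0201062 cm⁴.
By symmetry the centroid is at mid-width, x̄ = 10 cm.
Transfer each piece to the centroidal y-axis using Ī + A·d² with d = x − 10:
  plate: d = 0 cm → contributes +4 000 cm⁴
  hole 1: d = -6 cm → contributes −18.1157 cm⁴
  hole 2: d = -2 cm → contributes −2.03073 cm⁴
  hole 3: d = 2 cm → contributes −2.03073 cm⁴
  hole 4: d = 6 cm → contributes −18.1157 cm⁴
Total I = 3959.71 cm⁴.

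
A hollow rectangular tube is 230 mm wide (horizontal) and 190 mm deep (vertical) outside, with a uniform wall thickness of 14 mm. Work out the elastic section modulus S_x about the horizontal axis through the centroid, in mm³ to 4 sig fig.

S_x ≈ 6.305 × 10⁵ mm³

Break the section into simple shapes (no overlaps), measuring from the bottom-left corner of the bounding box.
Outer rectangle: 230 × 190, A = 43 700 mm², y = 95 mm, Ī = 131 464 167 mm⁴.
Inner void (subtracted): 202 × 162, A = 32 724 mm², y = 95 mm, Ī = 71 567 388 mm⁴.
By symmetry the centroid is at mid-height, ȳ = 95 mm.
All pieces are centred on the horizontal axis through the centroid, so I = ΣĪ (holes subtracted) = 59 896 779 mm⁴.
Extreme fibre distance c = 95 mm; S = I/c = 630 492 mm³.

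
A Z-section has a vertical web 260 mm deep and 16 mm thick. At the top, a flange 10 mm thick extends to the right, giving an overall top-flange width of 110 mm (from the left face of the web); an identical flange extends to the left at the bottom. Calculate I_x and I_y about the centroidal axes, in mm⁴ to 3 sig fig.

I_x ≈ 5.28 × 10⁷ mm⁴, I_y ≈ 7.16 × 10⁶ mm⁴

Decompose the section into non-overlapping parts with the origin at the bottom-left of its bounding rectangle.
Web: 16 × 260, A = 4 160 mm², y = 130 mm, Ī = 23 434 667 mm⁴.
Top flange (beyond web): 94 × 10, A = 940 mm², y = 255 mm, Ī = 7833.3 mm⁴.
Bottom flange (beyond web): 94 × 10, A = 940 mm², y = 5 mm, Ī = 7833.3 mm⁴.
Centroid: ȳ = ΣA·y / ΣA = 130 mm.
Transfer each piece to the centroidal x-axis using Ī + A·d² with d = y − 130:
  web: d = 0 mm → contributes +23 434 667 mm⁴
  top flange (beyond web): d = 125 mm → contributes +14 695 333 mm⁴
  bottom flange (beyond web): d = -125 mm → contributes +14 695 333 mm⁴
Total I = 52 825 333 mm⁴.
For the y-axis: x̄ = 102 mm.
Repeating about the centroidal y-axis gives I_y = 7 160 053 mm⁴.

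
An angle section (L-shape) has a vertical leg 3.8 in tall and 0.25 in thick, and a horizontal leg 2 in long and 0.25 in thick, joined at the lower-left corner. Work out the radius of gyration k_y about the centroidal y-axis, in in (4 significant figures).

Decompose the section into non-overlapping parts with the origin at the bottom-left of its bounding rectangle.
Vertical leg: 0.25 × 3.8, A = 0.95 in², x = 0.125 in, Ī = 0.00494792 in⁴.
Horizontal leg (remainder): 1.75 × 0.25, A = 0.4375 in², x = 1.125 in, Ī = 0.111654 in⁴.
Centroid: x̄ = ΣA·x / ΣA = 0.440315 in.
Transfer each piece to the centroidal y-axis using Ī + A·d² with d = x − 0.440315:
  vertical leg: d = -0.315315 in → contributes +0.0994005 in⁴
  horizontal leg (remainder): d = 0.684685 in → contributes +0.316751 in⁴
Total I = 0.416151 in⁴.
Radius of gyration: k = √(I/A) = √(0.416151 / 1.3875) = 0.547657 in.

k_y ≈ 0.5477 in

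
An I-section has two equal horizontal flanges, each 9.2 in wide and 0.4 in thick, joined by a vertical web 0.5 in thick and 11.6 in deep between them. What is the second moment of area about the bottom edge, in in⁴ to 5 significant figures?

I_base ≈ 835.97 in⁴

Split into non-overlapping primitives; take the origin at the lower-left of the bounding box.
Bottom flange: 9.2 × 0.4, A = 3.68 in², y = 0.2 in, Ī = 0.04906667 in⁴.
Web: 0.5 × 11.6, A = 5.8 in², y = 6.2 in, Ī = 65.03733 in⁴.
Top flange: 9.2 × 0.4, A = 3.68 in², y = 12.2 in, Ī = 0.04906667 in⁴.
Transfer each piece to the base of the section using Ī + A·d² with d = y − 0:
  bottom flange: d = 0.2 in → contributes +0.1962667 in⁴
  web: d = 6.2 in → contributes +287.9893 in⁴
  top flange: d = 12.2 in → contributes +547.7803 in⁴
Total I = 835.9659 in⁴.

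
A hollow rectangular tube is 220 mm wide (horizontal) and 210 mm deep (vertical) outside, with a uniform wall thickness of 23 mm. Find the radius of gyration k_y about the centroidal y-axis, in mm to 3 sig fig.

Treat the section as a set of non-overlapping primitives; coordinates are from the bounding-box lower-left.
Outer rectangle: 220 × 210, A = 46 200 mm², x = 110 mm, Ī = 186 340 000 mm⁴.
Inner void (subtracted): 174 × 164, A = 28 536 mm², x = 110 mm, Ī = 71 996 328 mm⁴.
By symmetry the centroid is at mid-width, x̄ = 110 mm.
All pieces are centred on the centroidal y-axis, so I = ΣĪ (holes subtracted) = 114 343 672 mm⁴.
Radius of gyration: k = √(I/A) = √(114 343 672 / 17 664) = 80.457 mm.

k_y ≈ 80.5 mm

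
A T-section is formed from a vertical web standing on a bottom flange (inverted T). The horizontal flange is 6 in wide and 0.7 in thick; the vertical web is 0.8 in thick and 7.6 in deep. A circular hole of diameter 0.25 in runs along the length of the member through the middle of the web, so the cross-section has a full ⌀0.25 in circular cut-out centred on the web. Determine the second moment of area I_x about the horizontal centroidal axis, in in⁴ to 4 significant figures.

Decompose the section into non-overlapping parts with the origin at the bottom-left of its bounding rectangle.
Flange: 6 × 0.7, A = 4.2 in², y = 0.35 in, Ī = 0.1715 in⁴.
Web: 0.8 × 7.6, A = 6.08 in², y = 4.5 in, Ī = 29.2651 in⁴.
Hole (subtracted): ⌀0.25, A = 0.0490874 in², y = 4.5 in, Ī = 0.000191748 in⁴.
Centroid: ȳ = ΣA·y / ΣA = 2.79634 in.
Transfer each piece to the horizontal centroidal axis using Ī + A·d² with d = y − 2.79634:
  flange: d = -2.44634 in → contributes +25.3067 in⁴
  web: d = 1.70366 in → contributes +46.912 in⁴
  hole: d = 1.70366 in → contributes −0.142666 in⁴
Total I = 72.0761 in⁴.

I_x ≈ 72.08 in⁴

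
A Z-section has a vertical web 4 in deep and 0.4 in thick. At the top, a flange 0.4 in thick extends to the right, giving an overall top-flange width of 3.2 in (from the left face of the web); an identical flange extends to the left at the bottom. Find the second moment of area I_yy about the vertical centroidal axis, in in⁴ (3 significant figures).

I_yy ≈ 7.22 in⁴

Break the section into simple shapes (no overlaps), measuring from the bottom-left corner of the bounding box.
Web: 0.4 × 4, A = 1.6 in², x = 3 in, Ī = 0.021333 in⁴.
Top flange (beyond web): 2.8 × 0.4, A = 1.12 in², x = 4.6 in, Ī = 0.73173 in⁴.
Bottom flange (beyond web): 2.8 × 0.4, A = 1.12 in², x = 1.4 in, Ī = 0.73173 in⁴.
Centroid: x̄ = ΣA·x / ΣA = 3 in.
Transfer each piece to the vertical centroidal axis using Ī + A·d² with d = x − 3:
  web: d = 0 in → contributes +0.021333 in⁴
  top flange (beyond web): d = 1.6 in → contributes +3.5989 in⁴
  bottom flange (beyond web): d = -1.6 in → contributes +3.5989 in⁴
Total I = 7.2192 in⁴.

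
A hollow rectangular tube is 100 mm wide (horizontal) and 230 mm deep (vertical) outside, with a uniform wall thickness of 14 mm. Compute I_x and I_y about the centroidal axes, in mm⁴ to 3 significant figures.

I_x ≈ 5.19 × 10⁷ mm⁴, I_y ≈ 1.29 × 10⁷ mm⁴

Decompose the section into non-overlapping parts with the origin at the bottom-left of its bounding rectangle.
Outer rectangle: 100 × 230, A = 23 000 mm², y = 115 mm, Ī = 101 391 667 mm⁴.
Inner void (subtracted): 72 × 202, A = 14 544 mm², y = 115 mm, Ī = 49 454 448 mm⁴.
By symmetry the centroid is at mid-height, ȳ = 115 mm.
All pieces are centred on the centroidal x-axis, so I = ΣĪ (holes subtracted) = 51 937 219 mm⁴.
Repeating about the centroidal y-axis gives I_y = 12 883 659 mm⁴.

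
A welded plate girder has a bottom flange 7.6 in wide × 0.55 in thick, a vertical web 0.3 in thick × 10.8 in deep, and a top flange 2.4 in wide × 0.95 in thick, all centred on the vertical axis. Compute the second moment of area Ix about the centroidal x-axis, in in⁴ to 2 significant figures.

Ix ≈ 230 in⁴

Decompose the section into non-overlapping parts with the origin at the bottom-left of its bounding rectangle.
Bottom plate: 7.6 × 0.55, A = 4.18 in², y = 0.275 in, Ī = 0.1054 in⁴.
Web plate: 0.3 × 10.8, A = 3.24 in², y = 5.95 in, Ī = 31.49 in⁴.
Top plate: 2.4 × 0.95, A = 2.28 in², y = 11.83 in, Ī = 0.1715 in⁴.
Centroid: ȳ = ΣA·y / ΣA = 4.885 in.
Transfer each piece to the centroidal x-axis using Ī + A·d² with d = y − 4.885:
  bottom plate: d = -4.61 in → contributes +88.96 in⁴
  web plate: d = 1.065 in → contributes +35.16 in⁴
  top plate: d = 6.94 in → contributes +110 in⁴
Total I = 234.1 in⁴.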